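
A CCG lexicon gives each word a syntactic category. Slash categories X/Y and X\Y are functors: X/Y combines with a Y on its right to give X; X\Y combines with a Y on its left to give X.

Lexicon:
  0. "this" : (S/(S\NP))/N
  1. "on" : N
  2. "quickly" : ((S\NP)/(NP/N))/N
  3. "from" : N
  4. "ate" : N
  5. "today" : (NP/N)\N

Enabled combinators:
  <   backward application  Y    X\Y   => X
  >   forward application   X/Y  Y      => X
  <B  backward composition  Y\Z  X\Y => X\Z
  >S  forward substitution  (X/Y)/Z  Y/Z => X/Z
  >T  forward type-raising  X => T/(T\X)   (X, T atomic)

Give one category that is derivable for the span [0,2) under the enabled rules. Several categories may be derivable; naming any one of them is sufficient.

S/(S\NP)

[0,6] S   >
  [0,2] S/(S\NP)   >
    [0,1] "this" : (S/(S\NP))/N
    [1,2] "on" : N
  [2,6] S\NP   >
    [2,4] (S\NP)/(NP/N)   >
      [2,3] "quickly" : ((S\NP)/(NP/N))/N
      [3,4] "from" : N
    [4,6] NP/N   <
      [4,5] "ate" : N
      [5,6] "today" : (NP/N)\N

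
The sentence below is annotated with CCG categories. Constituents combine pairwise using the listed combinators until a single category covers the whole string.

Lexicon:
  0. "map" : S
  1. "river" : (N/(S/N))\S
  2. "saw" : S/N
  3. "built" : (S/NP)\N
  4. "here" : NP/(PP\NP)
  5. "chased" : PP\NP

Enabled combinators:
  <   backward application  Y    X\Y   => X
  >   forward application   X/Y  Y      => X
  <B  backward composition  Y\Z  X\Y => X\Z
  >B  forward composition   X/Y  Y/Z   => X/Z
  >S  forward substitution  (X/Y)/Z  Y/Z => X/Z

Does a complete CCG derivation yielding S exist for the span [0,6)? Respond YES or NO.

[0,6] S   >
  [0,4] S/NP   <
    [0,3] N   >
      [0,2] N/(S/N)   <
        [0,1] "map" : S
        [1,2] "river" : (N/(S/N))\S
      [2,3] "saw" : S/N
    [3,4] "built" : (S/NP)\N
  [4,6] NP   >
    [4,5] "here" : NP/(PP\NP)
    [5,6] "chased" : PP\NP

YES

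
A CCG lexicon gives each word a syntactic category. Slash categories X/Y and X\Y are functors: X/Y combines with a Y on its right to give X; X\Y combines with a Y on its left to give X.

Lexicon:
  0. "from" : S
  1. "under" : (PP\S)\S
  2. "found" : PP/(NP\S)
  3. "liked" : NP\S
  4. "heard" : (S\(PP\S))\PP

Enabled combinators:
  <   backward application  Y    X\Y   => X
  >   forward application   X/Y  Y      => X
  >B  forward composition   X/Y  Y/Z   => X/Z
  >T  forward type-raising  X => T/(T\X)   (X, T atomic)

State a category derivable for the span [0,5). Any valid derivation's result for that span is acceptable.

S

[0,5] S   <
  [0,2] PP\S   <
    [0,1] "from" : S
    [1,2] "under" : (PP\S)\S
  [2,5] S\(PP\S)   <
    [2,4] PP   >
      [2,3] "found" : PP/(NP\S)
      [3,4] "liked" : NP\S
    [4,5] "heard" : (S\(PP\S))\PP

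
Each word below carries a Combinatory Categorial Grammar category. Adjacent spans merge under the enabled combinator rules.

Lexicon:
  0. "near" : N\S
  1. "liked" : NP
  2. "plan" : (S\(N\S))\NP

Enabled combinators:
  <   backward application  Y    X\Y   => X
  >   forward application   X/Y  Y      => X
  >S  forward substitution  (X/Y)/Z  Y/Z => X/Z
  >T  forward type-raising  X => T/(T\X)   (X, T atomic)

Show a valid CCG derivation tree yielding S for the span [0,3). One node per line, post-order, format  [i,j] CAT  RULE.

[0,1] N\S  lex  "near"
[1,2] NP  lex  "liked"
[2,3] (S\(N\S))\NP  lex  "plan"
[1,3] S\(N\S)  <  k=2
[0,3] S  <  k=1

[0,3] S   <
  [0,1] "near" : N\S
  [1,3] S\(N\S)   <
    [1,2] "liked" : NP
    [2,3] "plan" : (S\(N\S))\NP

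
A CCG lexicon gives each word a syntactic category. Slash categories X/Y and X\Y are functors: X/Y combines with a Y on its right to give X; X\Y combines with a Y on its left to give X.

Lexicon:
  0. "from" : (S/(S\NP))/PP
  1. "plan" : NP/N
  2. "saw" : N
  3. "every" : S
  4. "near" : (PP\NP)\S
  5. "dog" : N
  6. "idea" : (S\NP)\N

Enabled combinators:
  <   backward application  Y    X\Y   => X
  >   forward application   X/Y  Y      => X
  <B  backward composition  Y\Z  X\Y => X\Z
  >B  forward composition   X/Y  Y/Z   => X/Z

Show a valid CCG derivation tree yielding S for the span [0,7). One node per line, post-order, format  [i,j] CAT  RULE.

[0,1] (S/(S\NP))/PP  lex  "from"
[1,2] NP/N  lex  "plan"
[2,3] N  lex  "saw"
[1,3] NP  >  k=2
[3,4] S  lex  "every"
[4,5] (PP\NP)\S  lex  "near"
[3,5] PP\NP  <  k=4
[1,5] PP  <  k=3
[0,5] S/(S\NP)  >  k=1
[5,6] N  lex  "dog"
[6,7] (S\NP)\N  lex  "idea"
[5,7] S\NP  <  k=6
[0,7] S  >  k=5

[0,7] S   >
  [0,5] S/(S\NP)   >
    [0,1] "from" : (S/(S\NP))/PP
    [1,5] PP   <
      [1,3] NP   >
        [1,2] "plan" : NP/N
        [2,3] "saw" : N
      [3,5] PP\NP   <
        [3,4] "every" : S
        [4,5] "near" : (PP\NP)\S
  [5,7] S\NP   <
    [5,6] "dog" : N
    [6,7] "idea" : (S\NP)\N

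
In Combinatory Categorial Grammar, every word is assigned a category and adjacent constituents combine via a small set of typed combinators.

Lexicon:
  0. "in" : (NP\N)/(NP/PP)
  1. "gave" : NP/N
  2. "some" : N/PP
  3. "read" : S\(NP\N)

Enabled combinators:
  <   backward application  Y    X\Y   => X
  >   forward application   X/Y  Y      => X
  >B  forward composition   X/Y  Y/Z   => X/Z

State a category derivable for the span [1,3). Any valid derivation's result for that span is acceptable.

[0,4] S   <
  [0,3] NP\N   >
    [0,1] "in" : (NP\N)/(NP/PP)
    [1,3] NP/PP   >B
      [1,2] "gave" : NP/N
      [2,3] "some" : N/PP
  [3,4] "read" : S\(NP\N)

NP/PP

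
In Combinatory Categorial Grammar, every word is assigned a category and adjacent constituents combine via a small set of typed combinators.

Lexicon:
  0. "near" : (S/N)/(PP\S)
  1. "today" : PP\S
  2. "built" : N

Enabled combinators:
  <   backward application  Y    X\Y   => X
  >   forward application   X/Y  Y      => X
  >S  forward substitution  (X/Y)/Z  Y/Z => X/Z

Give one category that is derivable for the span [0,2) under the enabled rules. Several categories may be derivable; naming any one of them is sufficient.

[0,3] S   >
  [0,2] S/N   >
    [0,1] "near" : (S/N)/(PP\S)
    [1,2] "today" : PP\S
  [2,3] "built" : N

S/N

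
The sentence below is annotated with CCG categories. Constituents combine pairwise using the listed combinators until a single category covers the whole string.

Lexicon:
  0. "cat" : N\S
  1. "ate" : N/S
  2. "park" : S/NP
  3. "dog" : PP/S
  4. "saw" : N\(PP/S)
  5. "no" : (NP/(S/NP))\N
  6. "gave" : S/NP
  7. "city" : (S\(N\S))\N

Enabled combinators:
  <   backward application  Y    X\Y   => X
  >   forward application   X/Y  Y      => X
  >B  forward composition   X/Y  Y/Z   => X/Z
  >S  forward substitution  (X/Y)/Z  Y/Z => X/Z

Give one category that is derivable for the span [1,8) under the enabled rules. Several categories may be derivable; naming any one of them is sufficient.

[0,8] S   <
  [0,1] "cat" : N\S
  [1,8] S\(N\S)   <
    [1,7] N   >
      [1,3] N/NP   >B
        [1,2] "ate" : N/S
        [2,3] "park" : S/NP
      [3,7] NP   >
        [3,6] NP/(S/NP)   <
          [3,5] N   <
            [3,4] "dog" : PP/S
            [4,5] "saw" : N\(PP/S)
          [5,6] "no" : (NP/(S/NP))\N
        [6,7] "gave" : S/NP
    [7,8] "city" : (S\(N\S))\N

S\(N\S)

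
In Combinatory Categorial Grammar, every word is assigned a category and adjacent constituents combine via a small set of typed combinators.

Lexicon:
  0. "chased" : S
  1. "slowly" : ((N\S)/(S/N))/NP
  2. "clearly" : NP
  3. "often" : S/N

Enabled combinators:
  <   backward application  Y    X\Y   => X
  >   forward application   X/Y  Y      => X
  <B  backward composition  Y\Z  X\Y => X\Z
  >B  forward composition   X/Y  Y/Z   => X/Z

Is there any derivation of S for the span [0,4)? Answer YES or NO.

S ((N\S)/(S/N))/NP NP S/N
CKY chart[0,4] = {N}; S ∉ chart

NO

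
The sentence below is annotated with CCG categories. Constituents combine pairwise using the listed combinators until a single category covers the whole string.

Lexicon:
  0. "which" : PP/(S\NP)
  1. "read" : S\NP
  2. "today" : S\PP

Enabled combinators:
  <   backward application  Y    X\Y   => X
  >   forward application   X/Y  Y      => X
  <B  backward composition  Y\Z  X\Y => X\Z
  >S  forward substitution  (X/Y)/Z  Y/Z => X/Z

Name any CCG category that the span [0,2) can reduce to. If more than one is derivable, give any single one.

PP

[0,3] S   <
  [0,2] PP   >
    [0,1] "which" : PP/(S\NP)
    [1,2] "read" : S\NP
  [2,3] "today" : S\PP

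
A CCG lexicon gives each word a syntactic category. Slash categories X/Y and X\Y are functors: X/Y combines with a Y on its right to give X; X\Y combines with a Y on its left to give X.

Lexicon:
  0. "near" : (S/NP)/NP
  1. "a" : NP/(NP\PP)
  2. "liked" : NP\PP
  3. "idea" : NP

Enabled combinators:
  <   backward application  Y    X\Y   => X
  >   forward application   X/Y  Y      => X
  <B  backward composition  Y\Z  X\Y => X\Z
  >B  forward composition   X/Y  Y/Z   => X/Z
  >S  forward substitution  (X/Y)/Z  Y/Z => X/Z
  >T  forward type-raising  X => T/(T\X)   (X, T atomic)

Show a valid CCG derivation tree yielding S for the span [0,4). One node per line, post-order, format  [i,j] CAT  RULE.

[0,4] S   >
  [0,3] S/NP   >
    [0,1] "near" : (S/NP)/NP
    [1,3] NP   >
      [1,2] "a" : NP/(NP\PP)
      [2,3] "liked" : NP\PP
  [3,4] "idea" : NP

[0,1] (S/NP)/NP  lex  "near"
[1,2] NP/(NP\PP)  lex  "a"
[2,3] NP\PP  lex  "liked"
[1,3] NP  >  k=2
[0,3] S/NP  >  k=1
[3,4] NP  lex  "idea"
[0,4] S  >  k=3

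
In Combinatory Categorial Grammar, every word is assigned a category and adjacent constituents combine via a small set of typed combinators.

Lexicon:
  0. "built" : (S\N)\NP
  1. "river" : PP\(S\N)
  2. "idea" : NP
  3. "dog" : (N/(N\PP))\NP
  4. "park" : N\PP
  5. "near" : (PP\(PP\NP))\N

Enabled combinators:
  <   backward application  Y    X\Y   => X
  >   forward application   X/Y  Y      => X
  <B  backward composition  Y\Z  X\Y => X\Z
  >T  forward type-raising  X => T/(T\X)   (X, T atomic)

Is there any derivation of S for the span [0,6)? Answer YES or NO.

(S\N)\NP PP\(S\N) NP (N/(N\PP))\NP N\PP (PP\(PP\NP))\N
CKY chart[0,6] = {N/(N\PP), NP/(NP\PP), PP, PP/(PP\PP), S/(S\PP)}; S ∉ chart

NO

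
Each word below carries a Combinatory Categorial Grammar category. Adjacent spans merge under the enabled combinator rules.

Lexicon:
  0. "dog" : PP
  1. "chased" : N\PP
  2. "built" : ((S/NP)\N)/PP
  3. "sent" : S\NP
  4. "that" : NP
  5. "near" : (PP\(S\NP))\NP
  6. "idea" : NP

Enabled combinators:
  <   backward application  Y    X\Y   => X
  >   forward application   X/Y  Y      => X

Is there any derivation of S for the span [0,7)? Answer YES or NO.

YES

[0,7] S   >
  [0,6] S/NP   <
    [0,2] N   <
      [0,1] "dog" : PP
      [1,2] "chased" : N\PP
    [2,6] (S/NP)\N   >
      [2,3] "built" : ((S/NP)\N)/PP
      [3,6] PP   <
        [3,4] "sent" : S\NP
        [4,6] PP\(S\NP)   <
          [4,5] "that" : NP
          [5,6] "near" : (PP\(S\NP))\NP
  [6,7] "idea" : NP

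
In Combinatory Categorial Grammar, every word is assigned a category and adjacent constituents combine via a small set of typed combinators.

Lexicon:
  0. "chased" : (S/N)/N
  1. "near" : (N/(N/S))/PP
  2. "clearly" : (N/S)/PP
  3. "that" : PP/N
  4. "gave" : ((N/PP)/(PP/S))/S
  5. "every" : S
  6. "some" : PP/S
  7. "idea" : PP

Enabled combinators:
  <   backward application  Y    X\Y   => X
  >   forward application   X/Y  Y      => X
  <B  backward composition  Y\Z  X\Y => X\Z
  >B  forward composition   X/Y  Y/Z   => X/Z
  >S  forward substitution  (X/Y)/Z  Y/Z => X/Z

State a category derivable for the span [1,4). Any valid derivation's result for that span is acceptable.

N/N

[0,8] S   >
  [0,4] S/N   >S
    [0,1] "chased" : (S/N)/N
    [1,4] N/N   >B
      [1,3] N/PP   >S
        [1,2] "near" : (N/(N/S))/PP
        [2,3] "clearly" : (N/S)/PP
      [3,4] "that" : PP/N
  [4,8] N   >
    [4,7] N/PP   >
      [4,6] (N/PP)/(PP/S)   >
        [4,5] "gave" : ((N/PP)/(PP/S))/S
        [5,6] "every" : S
      [6,7] "some" : PP/S
    [7,8] "idea" : PP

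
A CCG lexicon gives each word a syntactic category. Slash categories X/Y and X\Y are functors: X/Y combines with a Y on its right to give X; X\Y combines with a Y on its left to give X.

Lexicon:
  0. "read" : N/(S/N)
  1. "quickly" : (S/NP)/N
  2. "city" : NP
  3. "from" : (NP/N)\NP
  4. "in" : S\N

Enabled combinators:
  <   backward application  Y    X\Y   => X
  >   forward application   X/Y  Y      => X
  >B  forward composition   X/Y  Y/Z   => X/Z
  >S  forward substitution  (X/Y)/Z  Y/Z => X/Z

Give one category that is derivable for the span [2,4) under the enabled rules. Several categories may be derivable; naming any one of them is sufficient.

NP/N

[0,5] S   <
  [0,4] N   >
    [0,1] "read" : N/(S/N)
    [1,4] S/N   >S
      [1,2] "quickly" : (S/NP)/N
      [2,4] NP/N   <
        [2,3] "city" : NP
        [3,4] "from" : (NP/N)\NP
  [4,5] "in" : S\N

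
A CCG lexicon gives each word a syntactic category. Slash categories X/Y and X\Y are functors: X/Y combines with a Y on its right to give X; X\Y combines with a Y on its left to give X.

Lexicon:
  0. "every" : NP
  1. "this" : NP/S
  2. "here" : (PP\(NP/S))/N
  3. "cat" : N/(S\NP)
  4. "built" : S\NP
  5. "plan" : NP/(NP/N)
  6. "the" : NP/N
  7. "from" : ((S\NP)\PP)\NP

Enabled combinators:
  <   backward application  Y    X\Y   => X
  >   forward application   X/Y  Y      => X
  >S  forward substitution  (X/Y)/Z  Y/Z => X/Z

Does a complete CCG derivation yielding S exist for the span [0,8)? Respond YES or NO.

YES

[0,8] S   <
  [0,1] "every" : NP
  [1,8] S\NP   <
    [1,5] PP   <
      [1,2] "this" : NP/S
      [2,5] PP\(NP/S)   >
        [2,3] "here" : (PP\(NP/S))/N
        [3,5] N   >
          [3,4] "cat" : N/(S\NP)
          [4,5] "built" : S\NP
    [5,8] (S\NP)\PP   <
      [5,7] NP   >
        [5,6] "plan" : NP/(NP/N)
        [6,7] "the" : NP/N
      [7,8] "from" : ((S\NP)\PP)\NP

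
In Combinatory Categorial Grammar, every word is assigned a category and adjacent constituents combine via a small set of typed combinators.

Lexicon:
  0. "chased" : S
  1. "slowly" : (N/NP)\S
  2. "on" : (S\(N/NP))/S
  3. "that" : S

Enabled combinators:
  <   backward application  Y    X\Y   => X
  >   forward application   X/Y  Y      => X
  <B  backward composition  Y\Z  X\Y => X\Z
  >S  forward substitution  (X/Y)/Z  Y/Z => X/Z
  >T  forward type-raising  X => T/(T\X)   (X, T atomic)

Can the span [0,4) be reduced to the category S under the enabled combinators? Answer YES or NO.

YES

[0,4] S   <
  [0,2] N/NP   <
    [0,1] "chased" : S
    [1,2] "slowly" : (N/NP)\S
  [2,4] S\(N/NP)   >
    [2,3] "on" : (S\(N/NP))/S
    [3,4] "that" : S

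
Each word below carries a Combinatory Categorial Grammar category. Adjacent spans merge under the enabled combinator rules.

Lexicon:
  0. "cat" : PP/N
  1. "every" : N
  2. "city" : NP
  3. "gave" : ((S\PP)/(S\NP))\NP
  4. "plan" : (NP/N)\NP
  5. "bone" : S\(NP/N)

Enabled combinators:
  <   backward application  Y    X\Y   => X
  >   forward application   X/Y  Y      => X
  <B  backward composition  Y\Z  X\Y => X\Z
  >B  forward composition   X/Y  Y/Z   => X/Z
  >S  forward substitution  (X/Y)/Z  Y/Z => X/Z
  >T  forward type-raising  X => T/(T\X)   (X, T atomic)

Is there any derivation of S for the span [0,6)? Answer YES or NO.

YES

[0,6] S   <
  [0,2] PP   >
    [0,1] "cat" : PP/N
    [1,2] "every" : N
  [2,6] S\PP   >
    [2,4] (S\PP)/(S\NP)   <
      [2,3] "city" : NP
      [3,4] "gave" : ((S\PP)/(S\NP))\NP
    [4,6] S\NP   <B
      [4,5] "plan" : (NP/N)\NP
      [5,6] "bone" : S\(NP/N)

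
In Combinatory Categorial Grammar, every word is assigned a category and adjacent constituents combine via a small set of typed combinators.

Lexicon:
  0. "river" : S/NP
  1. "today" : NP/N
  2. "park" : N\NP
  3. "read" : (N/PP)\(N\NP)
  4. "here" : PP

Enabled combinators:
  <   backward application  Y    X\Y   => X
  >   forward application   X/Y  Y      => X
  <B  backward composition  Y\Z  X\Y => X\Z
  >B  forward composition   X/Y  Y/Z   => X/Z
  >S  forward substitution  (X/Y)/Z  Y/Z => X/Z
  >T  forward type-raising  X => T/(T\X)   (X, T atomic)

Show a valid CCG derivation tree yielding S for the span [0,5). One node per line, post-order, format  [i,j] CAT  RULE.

[0,1] S/NP  lex  "river"
[1,2] NP/N  lex  "today"
[2,3] N\NP  lex  "park"
[3,4] (N/PP)\(N\NP)  lex  "read"
[2,4] N/PP  <  k=3
[1,4] NP/PP  >B  k=2
[0,4] S/PP  >B  k=1
[4,5] PP  lex  "here"
[0,5] S  >  k=4

[0,5] S   >
  [0,4] S/PP   >B
    [0,1] "river" : S/NP
    [1,4] NP/PP   >B
      [1,2] "today" : NP/N
      [2,4] N/PP   <
        [2,3] "park" : N\NP
        [3,4] "read" : (N/PP)\(N\NP)
  [4,5] "here" : PP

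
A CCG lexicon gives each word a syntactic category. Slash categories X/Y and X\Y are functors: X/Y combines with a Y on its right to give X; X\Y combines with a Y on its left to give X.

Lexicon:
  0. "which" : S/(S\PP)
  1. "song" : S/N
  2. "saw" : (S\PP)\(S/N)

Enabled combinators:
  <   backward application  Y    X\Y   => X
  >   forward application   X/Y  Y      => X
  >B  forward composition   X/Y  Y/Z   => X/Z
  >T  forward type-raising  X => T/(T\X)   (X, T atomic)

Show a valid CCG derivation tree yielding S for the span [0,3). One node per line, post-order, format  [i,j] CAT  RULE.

[0,3] S   >
  [0,1] "which" : S/(S\PP)
  [1,3] S\PP   <
    [1,2] "song" : S/N
    [2,3] "saw" : (S\PP)\(S/N)

[0,1] S/(S\PP)  lex  "which"
[1,2] S/N  lex  "song"
[2,3] (S\PP)\(S/N)  lex  "saw"
[1,3] S\PP  <  k=2
[0,3] S  >  k=1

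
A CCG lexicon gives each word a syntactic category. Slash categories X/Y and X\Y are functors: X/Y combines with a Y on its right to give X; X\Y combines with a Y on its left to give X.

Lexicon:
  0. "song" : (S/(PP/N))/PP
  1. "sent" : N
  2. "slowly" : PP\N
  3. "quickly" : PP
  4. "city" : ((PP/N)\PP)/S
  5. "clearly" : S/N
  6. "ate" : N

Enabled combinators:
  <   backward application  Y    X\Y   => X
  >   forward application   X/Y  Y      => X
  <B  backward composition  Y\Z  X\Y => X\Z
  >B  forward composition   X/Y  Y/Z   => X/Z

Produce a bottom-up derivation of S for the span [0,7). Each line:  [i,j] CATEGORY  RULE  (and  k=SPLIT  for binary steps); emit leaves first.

[0,7] S   >
  [0,3] S/(PP/N)   >
    [0,1] "song" : (S/(PP/N))/PP
    [1,3] PP   <
      [1,2] "sent" : N
      [2,3] "slowly" : PP\N
  [3,7] PP/N   <
    [3,4] "quickly" : PP
    [4,7] (PP/N)\PP   >
      [4,5] "city" : ((PP/N)\PP)/S
      [5,7] S   >
        [5,6] "clearly" : S/N
        [6,7] "ate" : N

[0,1] (S/(PP/N))/PP  lex  "song"
[1,2] N  lex  "sent"
[2,3] PP\N  lex  "slowly"
[1,3] PP  <  k=2
[0,3] S/(PP/N)  >  k=1
[3,4] PP  lex  "quickly"
[4,5] ((PP/N)\PP)/S  lex  "city"
[5,6] S/N  lex  "clearly"
[6,7] N  lex  "ate"
[5,7] S  >  k=6
[4,7] (PP/N)\PP  >  k=5
[3,7] PP/N  <  k=4
[0,7] S  >  k=3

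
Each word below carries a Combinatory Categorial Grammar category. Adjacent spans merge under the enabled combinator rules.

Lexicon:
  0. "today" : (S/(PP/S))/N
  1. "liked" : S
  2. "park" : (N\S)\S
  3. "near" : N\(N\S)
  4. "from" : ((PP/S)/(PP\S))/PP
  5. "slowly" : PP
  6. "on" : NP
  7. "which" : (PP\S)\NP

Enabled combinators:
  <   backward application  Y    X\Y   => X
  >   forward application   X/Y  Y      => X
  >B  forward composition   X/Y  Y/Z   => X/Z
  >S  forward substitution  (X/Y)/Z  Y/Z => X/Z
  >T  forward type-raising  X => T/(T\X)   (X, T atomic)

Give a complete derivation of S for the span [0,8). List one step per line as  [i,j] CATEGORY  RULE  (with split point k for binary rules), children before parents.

[0,8] S   >
  [0,4] S/(PP/S)   >
    [0,1] "today" : (S/(PP/S))/N
    [1,4] N   <
      [1,3] N\S   <
        [1,2] "liked" : S
        [2,3] "park" : (N\S)\S
      [3,4] "near" : N\(N\S)
  [4,8] PP/S   >
    [4,6] (PP/S)/(PP\S)   >
      [4,5] "from" : ((PP/S)/(PP\S))/PP
      [5,6] "slowly" : PP
    [6,8] PP\S   <
      [6,7] "on" : NP
      [7,8] "which" : (PP\S)\NP

[0,1] (S/(PP/S))/N  lex  "today"
[1,2] S  lex  "liked"
[2,3] (N\S)\S  lex  "park"
[1,3] N\S  <  k=2
[3,4] N\(N\S)  lex  "near"
[1,4] N  <  k=3
[0,4] S/(PP/S)  >  k=1
[4,5] ((PP/S)/(PP\S))/PP  lex  "from"
[5,6] PP  lex  "slowly"
[4,6] (PP/S)/(PP\S)  >  k=5
[6,7] NP  lex  "on"
[7,8] (PP\S)\NP  lex  "which"
[6,8] PP\S  <  k=7
[4,8] PP/S  >  k=6
[0,8] S  >  k=4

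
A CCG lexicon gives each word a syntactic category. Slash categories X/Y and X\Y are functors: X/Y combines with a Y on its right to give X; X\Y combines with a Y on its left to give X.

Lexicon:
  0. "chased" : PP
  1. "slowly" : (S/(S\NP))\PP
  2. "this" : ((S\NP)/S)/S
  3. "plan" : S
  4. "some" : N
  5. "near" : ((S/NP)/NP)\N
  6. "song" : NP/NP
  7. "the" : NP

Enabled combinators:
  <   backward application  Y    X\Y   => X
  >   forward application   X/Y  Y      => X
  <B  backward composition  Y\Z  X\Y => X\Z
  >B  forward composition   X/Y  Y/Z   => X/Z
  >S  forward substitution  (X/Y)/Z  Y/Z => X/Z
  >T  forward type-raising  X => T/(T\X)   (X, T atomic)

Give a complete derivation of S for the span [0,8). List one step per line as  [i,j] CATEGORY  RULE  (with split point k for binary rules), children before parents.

[0,8] S   >
  [0,2] S/(S\NP)   <
    [0,1] "chased" : PP
    [1,2] "slowly" : (S/(S\NP))\PP
  [2,8] S\NP   >
    [2,4] (S\NP)/S   >
      [2,3] "this" : ((S\NP)/S)/S
      [3,4] "plan" : S
    [4,8] S   >
      [4,7] S/NP   >S
        [4,6] (S/NP)/NP   <
          [4,5] "some" : N
          [5,6] "near" : ((S/NP)/NP)\N
        [6,7] "song" : NP/NP
      [7,8] "the" : NP

[0,1] PP  lex  "chased"
[1,2] (S/(S\NP))\PP  lex  "slowly"
[0,2] S/(S\NP)  <  k=1
[2,3] ((S\NP)/S)/S  lex  "this"
[3,4] S  lex  "plan"
[2,4] (S\NP)/S  >  k=3
[4,5] N  lex  "some"
[5,6] ((S/NP)/NP)\N  lex  "near"
[4,6] (S/NP)/NP  <  k=5
[6,7] NP/NP  lex  "song"
[4,7] S/NP  >S  k=6
[7,8] NP  lex  "the"
[4,8] S  >  k=7
[2,8] S\NP  >  k=4
[0,8] S  >  k=2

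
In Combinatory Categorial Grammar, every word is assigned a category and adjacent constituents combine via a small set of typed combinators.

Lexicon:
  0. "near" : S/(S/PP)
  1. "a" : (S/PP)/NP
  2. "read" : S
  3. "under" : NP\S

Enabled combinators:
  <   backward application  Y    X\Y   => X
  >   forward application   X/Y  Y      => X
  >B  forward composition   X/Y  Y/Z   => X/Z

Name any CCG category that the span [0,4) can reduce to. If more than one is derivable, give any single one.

S

[0,4] S   >
  [0,2] S/NP   >B
    [0,1] "near" : S/(S/PP)
    [1,2] "a" : (S/PP)/NP
  [2,4] NP   <
    [2,3] "read" : S
    [3,4] "under" : NP\S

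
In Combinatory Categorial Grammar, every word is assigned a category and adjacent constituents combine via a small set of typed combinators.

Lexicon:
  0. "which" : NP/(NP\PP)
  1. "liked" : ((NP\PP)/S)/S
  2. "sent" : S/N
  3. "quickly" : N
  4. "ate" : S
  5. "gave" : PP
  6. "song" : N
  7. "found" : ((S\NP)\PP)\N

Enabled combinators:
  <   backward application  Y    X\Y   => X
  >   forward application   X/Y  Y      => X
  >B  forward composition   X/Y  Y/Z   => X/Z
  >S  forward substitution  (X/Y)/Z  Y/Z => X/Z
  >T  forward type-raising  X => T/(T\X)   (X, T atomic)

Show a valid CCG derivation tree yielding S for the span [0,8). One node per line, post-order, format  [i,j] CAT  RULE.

[0,8] S   <
  [0,5] NP   >
    [0,1] "which" : NP/(NP\PP)
    [1,5] NP\PP   >
      [1,4] (NP\PP)/S   >
        [1,2] "liked" : ((NP\PP)/S)/S
        [2,4] S   >
          [2,3] "sent" : S/N
          [3,4] "quickly" : N
      [4,5] "ate" : S
  [5,8] S\NP   <
    [5,6] "gave" : PP
    [6,8] (S\NP)\PP   <
      [6,7] "song" : N
      [7,8] "found" : ((S\NP)\PP)\N

[0,1] NP/(NP\PP)  lex  "which"
[1,2] ((NP\PP)/S)/S  lex  "liked"
[2,3] S/N  lex  "sent"
[3,4] N  lex  "quickly"
[2,4] S  >  k=3
[1,4] (NP\PP)/S  >  k=2
[4,5] S  lex  "ate"
[1,5] NP\PP  >  k=4
[0,5] NP  >  k=1
[5,6] PP  lex  "gave"
[6,7] N  lex  "song"
[7,8] ((S\NP)\PP)\N  lex  "found"
[6,8] (S\NP)\PP  <  k=7
[5,8] S\NP  <  k=6
[0,8] S  <  k=5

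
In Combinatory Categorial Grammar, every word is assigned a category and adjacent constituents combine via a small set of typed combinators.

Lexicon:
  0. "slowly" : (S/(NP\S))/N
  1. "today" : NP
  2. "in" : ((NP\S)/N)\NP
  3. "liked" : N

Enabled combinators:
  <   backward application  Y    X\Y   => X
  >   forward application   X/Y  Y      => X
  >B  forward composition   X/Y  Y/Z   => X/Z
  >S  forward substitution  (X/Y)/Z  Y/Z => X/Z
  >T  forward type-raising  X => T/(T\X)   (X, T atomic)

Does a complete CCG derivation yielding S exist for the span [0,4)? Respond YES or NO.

YES

[0,4] S   >
  [0,3] S/N   >S
    [0,1] "slowly" : (S/(NP\S))/N
    [1,3] (NP\S)/N   <
      [1,2] "today" : NP
      [2,3] "in" : ((NP\S)/N)\NP
  [3,4] "liked" : N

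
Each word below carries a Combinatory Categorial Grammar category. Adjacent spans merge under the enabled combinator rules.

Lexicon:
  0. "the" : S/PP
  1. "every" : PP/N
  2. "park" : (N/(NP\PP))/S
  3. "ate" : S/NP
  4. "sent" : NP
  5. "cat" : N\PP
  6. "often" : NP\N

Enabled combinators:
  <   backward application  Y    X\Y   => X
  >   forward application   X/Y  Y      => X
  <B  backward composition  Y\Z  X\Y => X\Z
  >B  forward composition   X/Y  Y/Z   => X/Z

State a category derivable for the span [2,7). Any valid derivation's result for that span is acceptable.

[0,7] S   >
  [0,2] S/N   >B
    [0,1] "the" : S/PP
    [1,2] "every" : PP/N
  [2,7] N   >
    [2,5] N/(NP\PP)   >
      [2,3] "park" : (N/(NP\PP))/S
      [3,5] S   >
        [3,4] "ate" : S/NP
        [4,5] "sent" : NP
    [5,7] NP\PP   <B
      [5,6] "cat" : N\PP
      [6,7] "often" : NP\N

N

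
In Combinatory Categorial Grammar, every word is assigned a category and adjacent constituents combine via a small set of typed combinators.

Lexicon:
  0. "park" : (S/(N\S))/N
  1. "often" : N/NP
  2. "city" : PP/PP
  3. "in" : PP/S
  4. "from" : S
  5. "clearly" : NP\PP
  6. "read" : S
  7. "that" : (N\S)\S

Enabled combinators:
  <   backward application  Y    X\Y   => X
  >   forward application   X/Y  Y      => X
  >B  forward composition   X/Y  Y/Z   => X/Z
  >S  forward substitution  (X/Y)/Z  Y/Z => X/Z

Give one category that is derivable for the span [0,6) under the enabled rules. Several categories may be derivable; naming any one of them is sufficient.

[0,8] S   >
  [0,6] S/(N\S)   >
    [0,1] "park" : (S/(N\S))/N
    [1,6] N   >
      [1,2] "often" : N/NP
      [2,6] NP   <
        [2,5] PP   >
          [2,4] PP/S   >B
            [2,3] "city" : PP/PP
            [3,4] "in" : PP/S
          [4,5] "from" : S
        [5,6] "clearly" : NP\PP
  [6,8] N\S   <
    [6,7] "read" : S
    [7,8] "that" : (N\S)\S

S/(N\S)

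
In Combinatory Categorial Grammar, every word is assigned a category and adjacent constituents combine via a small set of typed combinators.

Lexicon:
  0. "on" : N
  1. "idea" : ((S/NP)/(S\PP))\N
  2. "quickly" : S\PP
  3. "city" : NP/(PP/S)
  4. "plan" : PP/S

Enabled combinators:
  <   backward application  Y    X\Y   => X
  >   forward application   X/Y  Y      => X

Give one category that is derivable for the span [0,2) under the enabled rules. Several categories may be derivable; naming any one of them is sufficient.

[0,5] S   >
  [0,3] S/NP   >
    [0,2] (S/NP)/(S\PP)   <
      [0,1] "on" : N
      [1,2] "idea" : ((S/NP)/(S\PP))\N
    [2,3] "quickly" : S\PP
  [3,5] NP   >
    [3,4] "city" : NP/(PP/S)
    [4,5] "plan" : PP/S

(S/NP)/(S\PP)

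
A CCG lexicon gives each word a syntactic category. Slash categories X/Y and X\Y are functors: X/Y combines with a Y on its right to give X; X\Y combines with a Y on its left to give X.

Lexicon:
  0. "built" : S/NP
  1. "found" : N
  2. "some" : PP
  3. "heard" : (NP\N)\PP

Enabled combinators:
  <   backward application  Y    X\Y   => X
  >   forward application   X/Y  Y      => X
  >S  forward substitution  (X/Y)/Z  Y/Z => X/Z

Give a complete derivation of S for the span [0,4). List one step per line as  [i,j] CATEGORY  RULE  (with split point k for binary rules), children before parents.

[0,4] S   >
  [0,1] "built" : S/NP
  [1,4] NP   <
    [1,2] "found" : N
    [2,4] NP\N   <
      [2,3] "some" : PP
      [3,4] "heard" : (NP\N)\PP

[0,1] S/NP  lex  "built"
[1,2] N  lex  "found"
[2,3] PP  lex  "some"
[3,4] (NP\N)\PP  lex  "heard"
[2,4] NP\N  <  k=3
[1,4] NP  <  k=2
[0,4] S  >  k=1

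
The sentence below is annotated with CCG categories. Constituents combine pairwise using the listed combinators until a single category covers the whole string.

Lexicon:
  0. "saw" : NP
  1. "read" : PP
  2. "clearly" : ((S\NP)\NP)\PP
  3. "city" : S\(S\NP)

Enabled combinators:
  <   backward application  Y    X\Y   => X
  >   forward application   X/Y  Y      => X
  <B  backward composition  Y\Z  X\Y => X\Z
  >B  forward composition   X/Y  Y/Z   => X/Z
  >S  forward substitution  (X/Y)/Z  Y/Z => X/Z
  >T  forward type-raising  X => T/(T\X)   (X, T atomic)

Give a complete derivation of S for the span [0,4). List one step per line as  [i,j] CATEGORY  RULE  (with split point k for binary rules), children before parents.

[0,4] S   <
  [0,3] S\NP   <
    [0,1] "saw" : NP
    [1,3] (S\NP)\NP   <
      [1,2] "read" : PP
      [2,3] "clearly" : ((S\NP)\NP)\PP
  [3,4] "city" : S\(S\NP)

[0,1] NP  lex  "saw"
[1,2] PP  lex  "read"
[2,3] ((S\NP)\NP)\PP  lex  "clearly"
[1,3] (S\NP)\NP  <  k=2
[0,3] S\NP  <  k=1
[3,4] S\(S\NP)  lex  "city"
[0,4] S  <  k=3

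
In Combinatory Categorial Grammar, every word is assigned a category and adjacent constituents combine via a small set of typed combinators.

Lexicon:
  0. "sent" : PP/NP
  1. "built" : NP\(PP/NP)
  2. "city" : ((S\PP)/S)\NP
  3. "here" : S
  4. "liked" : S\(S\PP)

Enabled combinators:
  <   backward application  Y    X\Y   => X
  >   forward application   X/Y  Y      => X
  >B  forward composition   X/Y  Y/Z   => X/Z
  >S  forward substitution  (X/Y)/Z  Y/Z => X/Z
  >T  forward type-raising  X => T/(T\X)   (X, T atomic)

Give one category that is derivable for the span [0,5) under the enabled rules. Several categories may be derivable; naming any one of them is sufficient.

[0,5] S   <
  [0,4] S\PP   >
    [0,3] (S\PP)/S   <
      [0,2] NP   <
        [0,1] "sent" : PP/NP
        [1,2] "built" : NP\(PP/NP)
      [2,3] "city" : ((S\PP)/S)\NP
    [3,4] "here" : S
  [4,5] "liked" : S\(S\PP)

S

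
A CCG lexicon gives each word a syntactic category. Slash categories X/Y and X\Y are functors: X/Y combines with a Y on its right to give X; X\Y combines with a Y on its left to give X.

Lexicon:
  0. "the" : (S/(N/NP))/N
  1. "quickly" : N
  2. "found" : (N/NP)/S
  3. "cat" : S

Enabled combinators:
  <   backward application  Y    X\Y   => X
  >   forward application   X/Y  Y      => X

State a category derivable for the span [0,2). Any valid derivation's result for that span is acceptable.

[0,4] S   >
  [0,2] S/(N/NP)   >
    [0,1] "the" : (S/(N/NP))/N
    [1,2] "quickly" : N
  [2,4] N/NP   >
    [2,3] "found" : (N/NP)/S
    [3,4] "cat" : S

S/(N/NP)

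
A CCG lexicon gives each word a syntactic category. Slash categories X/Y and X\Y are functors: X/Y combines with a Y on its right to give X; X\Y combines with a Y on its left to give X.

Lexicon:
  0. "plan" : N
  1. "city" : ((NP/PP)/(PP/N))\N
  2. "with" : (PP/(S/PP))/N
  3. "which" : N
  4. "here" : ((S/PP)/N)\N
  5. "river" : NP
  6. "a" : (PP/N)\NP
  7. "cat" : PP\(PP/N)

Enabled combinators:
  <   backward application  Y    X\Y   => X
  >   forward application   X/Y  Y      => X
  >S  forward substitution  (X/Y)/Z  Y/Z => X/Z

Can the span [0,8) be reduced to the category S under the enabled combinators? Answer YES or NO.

N ((NP/PP)/(PP/N))\N (PP/(S/PP))/N N ((S/PP)/N)\N NP (PP/N)\NP PP\(PP/N)
CKY chart[0,8] = {NP}; S ∉ chart

NO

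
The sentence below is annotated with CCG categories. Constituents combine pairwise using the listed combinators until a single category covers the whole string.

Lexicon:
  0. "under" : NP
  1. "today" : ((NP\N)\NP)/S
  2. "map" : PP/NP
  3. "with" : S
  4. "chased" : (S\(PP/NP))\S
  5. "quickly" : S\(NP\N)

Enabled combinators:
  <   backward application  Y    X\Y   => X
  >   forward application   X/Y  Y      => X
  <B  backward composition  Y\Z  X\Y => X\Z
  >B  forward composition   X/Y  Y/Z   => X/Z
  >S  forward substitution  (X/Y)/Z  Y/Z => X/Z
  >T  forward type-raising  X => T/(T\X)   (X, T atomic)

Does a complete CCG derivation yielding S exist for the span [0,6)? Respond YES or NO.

[0,6] S   >
  [0,1] S/(S\NP)   >T
    [0,1] "under" : NP
  [1,6] S\NP   <B
    [1,5] (NP\N)\NP   >
      [1,2] "today" : ((NP\N)\NP)/S
      [2,5] S   <
        [2,3] "map" : PP/NP
        [3,5] S\(PP/NP)   <
          [3,4] "with" : S
          [4,5] "chased" : (S\(PP/NP))\S
    [5,6] "quickly" : S\(NP\N)

YES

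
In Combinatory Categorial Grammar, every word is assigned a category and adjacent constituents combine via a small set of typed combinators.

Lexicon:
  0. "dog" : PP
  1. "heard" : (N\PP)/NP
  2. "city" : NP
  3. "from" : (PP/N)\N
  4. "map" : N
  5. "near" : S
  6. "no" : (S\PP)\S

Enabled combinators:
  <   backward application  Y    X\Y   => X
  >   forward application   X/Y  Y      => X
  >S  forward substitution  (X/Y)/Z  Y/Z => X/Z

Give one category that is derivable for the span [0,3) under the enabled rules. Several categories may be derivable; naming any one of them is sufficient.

[0,7] S   <
  [0,5] PP   >
    [0,4] PP/N   <
      [0,3] N   <
        [0,1] "dog" : PP
        [1,3] N\PP   >
          [1,2] "heard" : (N\PP)/NP
          [2,3] "city" : NP
      [3,4] "from" : (PP/N)\N
    [4,5] "map" : N
  [5,7] S\PP   <
    [5,6] "near" : S
    [6,7] "no" : (S\PP)\S

N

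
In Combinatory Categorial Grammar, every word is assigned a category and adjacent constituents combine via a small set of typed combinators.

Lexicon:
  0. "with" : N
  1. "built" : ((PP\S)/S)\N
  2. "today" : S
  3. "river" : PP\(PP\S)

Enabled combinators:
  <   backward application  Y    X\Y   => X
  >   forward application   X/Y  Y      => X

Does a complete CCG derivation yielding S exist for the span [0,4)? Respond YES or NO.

N ((PP\S)/S)\N S PP\(PP\S)
CKY chart[0,4] = {PP}; S ∉ chart

NO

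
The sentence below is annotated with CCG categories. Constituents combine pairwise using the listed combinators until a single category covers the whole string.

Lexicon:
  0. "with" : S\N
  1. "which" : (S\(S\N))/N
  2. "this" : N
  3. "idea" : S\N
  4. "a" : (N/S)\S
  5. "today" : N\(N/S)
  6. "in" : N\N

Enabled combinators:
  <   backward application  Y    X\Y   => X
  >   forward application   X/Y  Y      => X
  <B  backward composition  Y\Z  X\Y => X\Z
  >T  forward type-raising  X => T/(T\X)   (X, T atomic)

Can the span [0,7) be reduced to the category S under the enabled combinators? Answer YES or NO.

[0,7] S   <
  [0,1] "with" : S\N
  [1,7] S\(S\N)   >
    [1,2] "which" : (S\(S\N))/N
    [2,7] N   <
      [2,4] S   >
        [2,3] S/(S\N)   >T
          [2,3] "this" : N
        [3,4] "idea" : S\N
      [4,7] N\S   <B
        [4,6] N\S   <B
          [4,5] "a" : (N/S)\S
          [5,6] "today" : N\(N/S)
        [6,7] "in" : N\N

YES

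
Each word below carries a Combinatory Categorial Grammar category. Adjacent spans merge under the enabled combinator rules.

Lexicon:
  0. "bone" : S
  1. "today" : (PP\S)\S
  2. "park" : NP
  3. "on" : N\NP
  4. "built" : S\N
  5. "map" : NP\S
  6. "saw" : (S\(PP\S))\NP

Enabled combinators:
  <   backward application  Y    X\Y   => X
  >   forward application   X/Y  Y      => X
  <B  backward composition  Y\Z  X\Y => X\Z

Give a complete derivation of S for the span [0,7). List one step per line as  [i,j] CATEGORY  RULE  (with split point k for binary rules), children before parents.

[0,7] S   <
  [0,2] PP\S   <
    [0,1] "bone" : S
    [1,2] "today" : (PP\S)\S
  [2,7] S\(PP\S)   <
    [2,6] NP   <
      [2,5] S   <
        [2,3] "park" : NP
        [3,5] S\NP   <B
          [3,4] "on" : N\NP
          [4,5] "built" : S\N
      [5,6] "map" : NP\S
    [6,7] "saw" : (S\(PP\S))\NP

[0,1] S  lex  "bone"
[1,2] (PP\S)\S  lex  "today"
[0,2] PP\S  <  k=1
[2,3] NP  lex  "park"
[3,4] N\NP  lex  "on"
[4,5] S\N  lex  "built"
[3,5] S\NP  <B  k=4
[2,5] S  <  k=3
[5,6] NP\S  lex  "map"
[2,6] NP  <  k=5
[6,7] (S\(PP\S))\NP  lex  "saw"
[2,7] S\(PP\S)  <  k=6
[0,7] S  <  k=2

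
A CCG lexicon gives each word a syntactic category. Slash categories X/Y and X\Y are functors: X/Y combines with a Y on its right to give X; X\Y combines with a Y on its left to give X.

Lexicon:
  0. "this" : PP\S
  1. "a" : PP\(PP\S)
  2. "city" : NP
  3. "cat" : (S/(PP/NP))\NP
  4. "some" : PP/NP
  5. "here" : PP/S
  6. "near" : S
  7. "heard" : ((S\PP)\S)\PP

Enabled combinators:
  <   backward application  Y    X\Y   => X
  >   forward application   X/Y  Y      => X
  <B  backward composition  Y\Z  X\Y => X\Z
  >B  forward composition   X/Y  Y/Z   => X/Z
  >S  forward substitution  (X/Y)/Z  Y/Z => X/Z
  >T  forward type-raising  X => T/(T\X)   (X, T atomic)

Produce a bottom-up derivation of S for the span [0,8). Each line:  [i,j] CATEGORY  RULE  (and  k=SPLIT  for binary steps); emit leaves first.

[0,1] PP\S  lex  "this"
[1,2] PP\(PP\S)  lex  "a"
[0,2] PP  <  k=1
[2,3] NP  lex  "city"
[3,4] (S/(PP/NP))\NP  lex  "cat"
[2,4] S/(PP/NP)  <  k=3
[4,5] PP/NP  lex  "some"
[2,5] S  >  k=4
[5,6] PP/S  lex  "here"
[6,7] S  lex  "near"
[5,7] PP  >  k=6
[7,8] ((S\PP)\S)\PP  lex  "heard"
[5,8] (S\PP)\S  <  k=7
[2,8] S\PP  <  k=5
[0,8] S  <  k=2

[0,8] S   <
  [0,2] PP   <
    [0,1] "this" : PP\S
    [1,2] "a" : PP\(PP\S)
  [2,8] S\PP   <
    [2,5] S   >
      [2,4] S/(PP/NP)   <
        [2,3] "city" : NP
        [3,4] "cat" : (S/(PP/NP))\NP
      [4,5] "some" : PP/NP
    [5,8] (S\PP)\S   <
      [5,7] PP   >
        [5,6] "here" : PP/S
        [6,7] "near" : S
      [7,8] "heard" : ((S\PP)\S)\PP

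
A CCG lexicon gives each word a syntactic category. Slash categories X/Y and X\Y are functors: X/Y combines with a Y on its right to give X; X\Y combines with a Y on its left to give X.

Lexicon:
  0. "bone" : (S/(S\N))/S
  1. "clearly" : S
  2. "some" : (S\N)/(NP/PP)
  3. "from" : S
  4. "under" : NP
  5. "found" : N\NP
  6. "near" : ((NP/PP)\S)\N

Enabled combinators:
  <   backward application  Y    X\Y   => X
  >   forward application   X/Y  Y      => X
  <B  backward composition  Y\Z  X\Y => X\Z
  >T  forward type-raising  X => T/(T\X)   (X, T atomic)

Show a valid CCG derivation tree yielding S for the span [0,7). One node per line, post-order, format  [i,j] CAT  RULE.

[0,1] (S/(S\N))/S  lex  "bone"
[1,2] S  lex  "clearly"
[0,2] S/(S\N)  >  k=1
[2,3] (S\N)/(NP/PP)  lex  "some"
[3,4] S  lex  "from"
[4,5] NP  lex  "under"
[5,6] N\NP  lex  "found"
[4,6] N  <  k=5
[6,7] ((NP/PP)\S)\N  lex  "near"
[4,7] (NP/PP)\S  <  k=6
[3,7] NP/PP  <  k=4
[2,7] S\N  >  k=3
[0,7] S  >  k=2

[0,7] S   >
  [0,2] S/(S\N)   >
    [0,1] "bone" : (S/(S\N))/S
    [1,2] "clearly" : S
  [2,7] S\N   >
    [2,3] "some" : (S\N)/(NP/PP)
    [3,7] NP/PP   <
      [3,4] "from" : S
      [4,7] (NP/PP)\S   <
        [4,6] N   <
          [4,5] "under" : NP
          [5,6] "found" : N\NP
        [6,7] "near" : ((NP/PP)\S)\N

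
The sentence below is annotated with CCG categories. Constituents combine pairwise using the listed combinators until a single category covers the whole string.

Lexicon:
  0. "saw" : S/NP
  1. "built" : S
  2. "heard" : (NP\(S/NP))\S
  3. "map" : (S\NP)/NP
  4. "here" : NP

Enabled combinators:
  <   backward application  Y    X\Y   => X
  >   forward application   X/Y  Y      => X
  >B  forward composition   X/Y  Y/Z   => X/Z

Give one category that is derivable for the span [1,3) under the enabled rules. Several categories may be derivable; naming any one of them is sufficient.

NP\(S/NP)

[0,5] S   <
  [0,3] NP   <
    [0,1] "saw" : S/NP
    [1,3] NP\(S/NP)   <
      [1,2] "built" : S
      [2,3] "heard" : (NP\(S/NP))\S
  [3,5] S\NP   >
    [3,4] "map" : (S\NP)/NP
    [4,5] "here" : NP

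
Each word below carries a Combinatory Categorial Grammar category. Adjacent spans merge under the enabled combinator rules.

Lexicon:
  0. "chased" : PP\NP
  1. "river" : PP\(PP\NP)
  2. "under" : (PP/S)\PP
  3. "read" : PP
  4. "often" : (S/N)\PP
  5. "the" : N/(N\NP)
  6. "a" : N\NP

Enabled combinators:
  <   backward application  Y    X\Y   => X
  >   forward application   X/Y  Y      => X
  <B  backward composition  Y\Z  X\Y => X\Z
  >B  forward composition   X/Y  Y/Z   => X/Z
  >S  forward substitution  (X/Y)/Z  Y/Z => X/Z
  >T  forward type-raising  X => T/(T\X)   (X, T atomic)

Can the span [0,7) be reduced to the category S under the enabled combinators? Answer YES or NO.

NO

PP\NP PP\(PP\NP) (PP/S)\PP PP (S/N)\PP N/(N\NP) N\NP
CKY chart[0,7] = {N/(N\PP), NP/(NP\PP), PP, PP/(N\N), PP/(PP\PP), PP/(S\S), S/(S\PP)}; S ∉ chart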